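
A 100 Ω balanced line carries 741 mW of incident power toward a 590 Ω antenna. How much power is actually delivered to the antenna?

P_delivered ≈ 367 mW

Γ = (590 − 100)/(590 + 100) = 0.71
|Γ|² = 0.504
P_refl = |Γ|²·P_inc = 374 mW, P_del = (1 − |Γ|²)·P_inc = 367 mW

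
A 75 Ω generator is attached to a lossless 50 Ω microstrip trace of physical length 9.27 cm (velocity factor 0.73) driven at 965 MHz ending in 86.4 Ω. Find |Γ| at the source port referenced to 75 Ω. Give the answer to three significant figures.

|Γ| ≈ 0.266

λ = v/f = 0.73·c / 965 MHz = 0.227 m
βl = 2π·l/λ = 2π × 0.408 = 147°
tan(βl) = -0.648
Z_in = Z_0·(Z_L + jZ_0·tanβl)/(Z_0 + jZ_L·tanβl) = 54.4 + j28.5 Ω
Γ_s = (Z_in − Z_s)/(Z_in + Z_s) = (-20.6 + j28.5)/(129 + j28.5), |Γ_s| = 0.266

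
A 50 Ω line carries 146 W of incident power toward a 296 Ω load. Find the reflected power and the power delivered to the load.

Γ = (296 − 50)/(296 + 50) = 0.711
|Γ|² = 0.505
P_refl = |Γ|²·P_inc = 73.8 W, P_del = (1 − |Γ|²)·P_inc = 72.2 W

P_reflected ≈ 73.8 W; P_delivered ≈ 72.2 W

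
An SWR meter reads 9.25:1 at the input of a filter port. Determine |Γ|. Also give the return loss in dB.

|Γ| ≈ 0.805; return loss ≈ 1.89 dB

|Γ| = (S − 1)/(S + 1) = (9.25 − 1)/(9.25 + 1) = 8.25/10.2
RL = −20·log₁₀|Γ| = −20·log₁₀(0.805)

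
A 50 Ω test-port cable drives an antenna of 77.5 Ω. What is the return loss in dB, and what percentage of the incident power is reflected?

Γ = (77.5 − 50)/(77.5 + 50) = 0.216
RL = −20·log₁₀(0.216) = 13.3 dB
P_refl/P_inc = |Γ|² = 0.0465

RL ≈ 13.3 dB; 4.65% of incident power reflected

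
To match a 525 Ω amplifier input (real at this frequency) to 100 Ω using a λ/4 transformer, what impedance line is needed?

Z_qwt = √(Z_0·R_L) = √(100 × 525) = √52500

Z_qwt ≈ 229 Ω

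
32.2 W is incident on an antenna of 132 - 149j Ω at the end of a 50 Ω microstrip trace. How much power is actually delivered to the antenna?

|Γ| = |(82 − j149)/(182 − j149)| = 0.723
|Γ|² = 0.523
P_refl = |Γ|²·P_inc = 16.8 W, P_del = (1 − |Γ|²)·P_inc = 15.4 W

P_delivered ≈ 15.4 W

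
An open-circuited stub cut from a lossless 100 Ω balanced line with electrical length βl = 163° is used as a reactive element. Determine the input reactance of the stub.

X_in ≈ 327 Ω (inductive)

tan(βl) = -0.306
For an open-circuited stub, Z_in = −jZ_0·cot(βl) = −jZ_0/tan(βl)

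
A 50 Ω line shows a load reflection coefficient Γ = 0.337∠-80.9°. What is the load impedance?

Z_L = Z_0·(1 + Γ)/(1 − Γ) = 50·(1.05 − j0.333)/(0.947 + j0.333)

Z_L ≈ 44 − j33 Ω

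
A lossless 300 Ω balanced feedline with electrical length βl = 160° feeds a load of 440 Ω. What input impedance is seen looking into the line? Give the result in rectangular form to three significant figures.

Z_in ≈ 388 + j97.8 Ω

tan(βl) = tan(160°) = -0.364
Z_in = Z_0·(Z_L + jZ_0·tanβl)/(Z_0 + jZ_L·tanβl)
     = 300·(440 − j109)/(300 − j160)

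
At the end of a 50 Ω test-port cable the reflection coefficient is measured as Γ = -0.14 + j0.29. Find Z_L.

Z_L ≈ 32.4 + j21 Ω

Z_L = Z_0·(1 + Γ)/(1 − Γ) = 50·(0.86 + j0.29)/(1.14 − j0.29)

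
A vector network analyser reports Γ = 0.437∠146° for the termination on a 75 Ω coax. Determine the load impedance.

Z_L = Z_0·(1 + Γ)/(1 − Γ) = 75·(0.638 + j0.244)/(1.36 − j0.244)

Z_L ≈ 31.7 + j19.1 Ω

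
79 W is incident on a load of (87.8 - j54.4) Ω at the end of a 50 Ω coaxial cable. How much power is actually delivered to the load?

|Γ| = |(37.8 − j54.4)/(137.8 − j54.4)| = 0.447
|Γ|² = 0.2
P_refl = |Γ|²·P_inc = 15.8 W, P_del = (1 − |Γ|²)·P_inc = 63.2 W

P_delivered ≈ 63.2 W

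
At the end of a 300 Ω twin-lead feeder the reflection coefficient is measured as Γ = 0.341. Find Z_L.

Z_L ≈ 610 Ω

Z_L = Z_0·(1 + Γ)/(1 − Γ) = 300·(1.34)/(0.659)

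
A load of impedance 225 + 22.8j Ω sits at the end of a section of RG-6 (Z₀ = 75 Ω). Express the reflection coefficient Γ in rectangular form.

Γ = (Z_L − Z_0)/(Z_L + Z_0) = (150 + j22.8)/(300 + j22.8)

Γ ≈ 0.503 + j0.0378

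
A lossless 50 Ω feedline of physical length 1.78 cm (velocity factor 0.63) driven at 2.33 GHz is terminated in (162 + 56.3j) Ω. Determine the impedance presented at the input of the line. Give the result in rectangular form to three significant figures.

Z_in ≈ 14.8 − j14 Ω

λ = v/f = 0.63·c / 2.33 GHz = 0.0811 m
βl = 2π·l/λ = 2π × 0.219 = 79°
tan(βl) = tan(79°) = 5.14
Z_in = Z_0·(Z_L + jZ_0·tanβl)/(Z_0 + jZ_L·tanβl)
     = 50·(162 + j313)/(-240 + j833)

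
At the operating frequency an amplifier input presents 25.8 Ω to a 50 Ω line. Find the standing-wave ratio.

VSWR ≈ 1.94

For a purely resistive load, VSWR = R_L/Z_0 or Z_0/R_L (whichever > 1) = 50/25.8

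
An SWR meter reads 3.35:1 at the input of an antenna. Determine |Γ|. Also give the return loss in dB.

|Γ| = (S − 1)/(S + 1) = (3.35 − 1)/(3.35 + 1) = 2.35/4.35
RL = −20·log₁₀|Γ| = −20·log₁₀(0.54)

|Γ| ≈ 0.54; return loss ≈ 5.35 dB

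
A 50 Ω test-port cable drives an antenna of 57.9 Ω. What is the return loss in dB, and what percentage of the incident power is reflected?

RL ≈ 22.7 dB; 0.536% of incident power reflected

Γ = (57.9 − 50)/(57.9 + 50) = 0.0732
RL = −20·log₁₀(0.0732) = 22.7 dB
P_refl/P_inc = |Γ|² = 0.00536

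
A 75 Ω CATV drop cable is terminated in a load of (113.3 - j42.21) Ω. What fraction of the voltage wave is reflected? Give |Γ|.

|Γ| ≈ 0.295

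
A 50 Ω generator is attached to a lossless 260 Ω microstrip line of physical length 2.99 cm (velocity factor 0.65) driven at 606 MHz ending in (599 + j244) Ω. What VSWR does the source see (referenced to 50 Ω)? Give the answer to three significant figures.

VSWR ≈ 12.4

λ = v/f = 0.65·c / 606 MHz = 0.322 m
βl = 2π·l/λ = 2π × 0.0929 = 33.5°
tan(βl) = 0.661
Z_in = Z_0·(Z_L + jZ_0·tanβl)/(Z_0 + jZ_L·tanβl) = 350 − j306 Ω
Γ_s = (Z_in − Z_s)/(Z_in + Z_s) = (300 − j306)/(400 − j306), |Γ_s| = 0.851
VSWR = (1 + |Γ_s|)/(1 − |Γ_s|)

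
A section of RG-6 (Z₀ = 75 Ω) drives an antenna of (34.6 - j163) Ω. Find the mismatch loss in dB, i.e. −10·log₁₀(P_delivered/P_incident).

Γ = (-40.4 − j163)/(109.6 − j163), |Γ| = 0.855
|Γ|² = 0.731, so P_del/P_inc = 1 − |Γ|² = 0.269
ML = −10·log₁₀(1 − |Γ|²)

mismatch loss ≈ 5.7 dB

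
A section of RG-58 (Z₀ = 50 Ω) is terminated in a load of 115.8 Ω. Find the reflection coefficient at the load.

Γ = (Z_L − Z_0)/(Z_L + Z_0) = (115.8 − 50)/(115.8 + 50) = 65.8/165.8

Γ = 0.397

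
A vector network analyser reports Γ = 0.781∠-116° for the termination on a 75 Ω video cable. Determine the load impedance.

Z_L = Z_0·(1 + Γ)/(1 − Γ) = 75·(0.658 − j0.702)/(1.34 + j0.702)

Z_L ≈ 12.7 − j45.9 Ω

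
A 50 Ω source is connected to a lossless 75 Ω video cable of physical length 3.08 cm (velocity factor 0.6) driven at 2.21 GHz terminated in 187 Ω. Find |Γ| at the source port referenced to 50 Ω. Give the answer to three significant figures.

λ = v/f = 0.6·c / 2.21 GHz = 0.0814 m
βl = 2π·l/λ = 2π × 0.378 = 136°
tan(βl) = -0.961
Z_in = Z_0·(Z_L + jZ_0·tanβl)/(Z_0 + jZ_L·tanβl) = 53.4 + j55.8 Ω
Γ_s = (Z_in − Z_s)/(Z_in + Z_s) = (3.35 + j55.8)/(103 + j55.8), |Γ_s| = 0.476

|Γ| ≈ 0.476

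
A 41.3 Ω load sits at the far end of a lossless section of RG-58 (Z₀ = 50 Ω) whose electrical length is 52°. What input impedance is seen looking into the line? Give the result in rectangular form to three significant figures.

tan(βl) = tan(52°) = 1.28
Z_in = Z_0·(Z_L + jZ_0·tanβl)/(Z_0 + jZ_L·tanβl)
     = 50·(41.3 + j64)/(50 + j52.9)

Z_in ≈ 51.5 + j9.6 Ω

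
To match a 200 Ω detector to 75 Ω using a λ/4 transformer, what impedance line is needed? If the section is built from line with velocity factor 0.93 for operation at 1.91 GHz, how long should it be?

Z_qwt ≈ 122 Ω; length ≈ 3.65 cm

Z_qwt = √(Z_0·R_L) = √(75 × 200) = √15000
λ = 0.93·c/f = 0.146 m, so l = λ/4 = 0.0365 m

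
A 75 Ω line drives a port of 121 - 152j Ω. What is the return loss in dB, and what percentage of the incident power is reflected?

Γ = (46 − j152)/(196 − j152), |Γ| = 0.64
RL = −20·log₁₀(0.64) = 3.87 dB
P_refl/P_inc = |Γ|² = 0.41

RL ≈ 3.87 dB; 41% of incident power reflected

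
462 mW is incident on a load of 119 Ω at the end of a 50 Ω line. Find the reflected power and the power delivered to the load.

Γ = (119 − 50)/(119 + 50) = 0.408
|Γ|² = 0.167
P_refl = |Γ|²·P_inc = 77 mW, P_del = (1 − |Γ|²)·P_inc = 385 mW

P_reflected ≈ 77 mW; P_delivered ≈ 385 mW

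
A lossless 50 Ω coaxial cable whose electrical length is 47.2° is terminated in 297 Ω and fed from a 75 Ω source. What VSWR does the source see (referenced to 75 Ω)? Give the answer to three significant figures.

VSWR ≈ 6.65

tan(βl) = 1.08
Z_in = Z_0·(Z_L + jZ_0·tanβl)/(Z_0 + jZ_L·tanβl) = 15.3 − j43.9 Ω
Γ_s = (Z_in − Z_s)/(Z_in + Z_s) = (-59.7 − j43.9)/(90.3 − j43.9), |Γ_s| = 0.739
VSWR = (1 + |Γ_s|)/(1 − |Γ_s|)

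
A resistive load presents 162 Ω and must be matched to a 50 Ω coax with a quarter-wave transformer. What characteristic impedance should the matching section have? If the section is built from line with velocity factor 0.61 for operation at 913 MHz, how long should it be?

Z_qwt = √(Z_0·R_L) = √(50 × 162) = √8100
λ = 0.61·c/f = 0.2 m, so l = λ/4 = 0.0501 m

Z_qwt ≈ 90 Ω; length ≈ 5.01 cm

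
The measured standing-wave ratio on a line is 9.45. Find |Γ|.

|Γ| = (S − 1)/(S + 1) = (9.45 − 1)/(9.45 + 1) = 8.45/10.4

|Γ| ≈ 0.809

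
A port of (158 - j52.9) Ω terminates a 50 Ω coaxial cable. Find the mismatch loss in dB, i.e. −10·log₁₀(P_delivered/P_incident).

Γ = (108 − j52.9)/(208 − j52.9), |Γ| = 0.56
|Γ|² = 0.314, so P_del/P_inc = 1 − |Γ|² = 0.686
ML = −10·log₁₀(1 − |Γ|²)

mismatch loss ≈ 1.64 dB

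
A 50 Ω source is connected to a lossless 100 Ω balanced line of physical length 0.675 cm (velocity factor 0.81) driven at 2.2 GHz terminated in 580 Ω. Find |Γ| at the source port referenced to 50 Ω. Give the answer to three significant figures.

λ = v/f = 0.81·c / 2.2 GHz = 0.11 m
βl = 2π·l/λ = 2π × 0.0611 = 22°
tan(βl) = 0.404
Z_in = Z_0·(Z_L + jZ_0·tanβl)/(Z_0 + jZ_L·tanβl) = 104 − j203 Ω
Γ_s = (Z_in − Z_s)/(Z_in + Z_s) = (53.9 − j203)/(154 − j203), |Γ_s| = 0.825

|Γ| ≈ 0.825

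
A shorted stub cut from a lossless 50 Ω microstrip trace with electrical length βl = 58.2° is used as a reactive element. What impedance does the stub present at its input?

Z_in ≈ +j80.6 Ω

tan(βl) = 1.61
For a shorted stub, Z_in = jZ_0·tan(βl)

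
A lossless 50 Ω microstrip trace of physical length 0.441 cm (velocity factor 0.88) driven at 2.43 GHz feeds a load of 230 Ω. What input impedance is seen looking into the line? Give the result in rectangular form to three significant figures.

λ = v/f = 0.88·c / 2.43 GHz = 0.109 m
βl = 2π·l/λ = 2π × 0.0406 = 14.6°
tan(βl) = tan(14.6°) = 0.261
Z_in = Z_0·(Z_L + jZ_0·tanβl)/(Z_0 + jZ_L·tanβl)
     = 50·(230 + j13)/(50 + j60)

Z_in ≈ 101 − j108 Ω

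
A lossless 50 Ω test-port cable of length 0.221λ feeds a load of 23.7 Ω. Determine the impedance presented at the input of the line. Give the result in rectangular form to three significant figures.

βl = 2π × 0.221 = 79.6°
tan(βl) = tan(79.6°) = 5.43
Z_in = Z_0·(Z_L + jZ_0·tanβl)/(Z_0 + jZ_L·tanβl)
     = 50·(23.7 + j271)/(50 + j129)

Z_in ≈ 94.7 + j27.6 Ω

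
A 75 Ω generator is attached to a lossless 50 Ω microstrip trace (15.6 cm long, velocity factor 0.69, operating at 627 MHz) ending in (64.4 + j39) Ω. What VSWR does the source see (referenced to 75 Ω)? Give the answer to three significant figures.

VSWR ≈ 2.04

λ = v/f = 0.69·c / 627 MHz = 0.33 m
βl = 2π·l/λ = 2π × 0.473 = 170°
tan(βl) = -0.174
Z_in = Z_0·(Z_L + jZ_0·tanβl)/(Z_0 + jZ_L·tanβl) = 49.5 + j36.4 Ω
Γ_s = (Z_in − Z_s)/(Z_in + Z_s) = (-25.5 + j36.4)/(124 + j36.4), |Γ_s| = 0.343
VSWR = (1 + |Γ_s|)/(1 − |Γ_s|)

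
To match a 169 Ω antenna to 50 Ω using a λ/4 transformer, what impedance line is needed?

Z_qwt = √(Z_0·R_L) = √(50 × 169) = √8450

Z_qwt ≈ 91.9 Ω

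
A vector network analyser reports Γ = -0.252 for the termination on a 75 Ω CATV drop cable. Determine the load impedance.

Z_L ≈ 44.8 Ω

Z_L = Z_0·(1 + Γ)/(1 − Γ) = 75·(0.748)/(1.25)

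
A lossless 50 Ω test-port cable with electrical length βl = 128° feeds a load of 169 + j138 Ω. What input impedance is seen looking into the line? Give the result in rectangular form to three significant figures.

tan(βl) = tan(128°) = -1.28
Z_in = Z_0·(Z_L + jZ_0·tanβl)/(Z_0 + jZ_L·tanβl)
     = 50·(169 + j74)/(227 − j216)

Z_in ≈ 11.4 + j27.2 Ω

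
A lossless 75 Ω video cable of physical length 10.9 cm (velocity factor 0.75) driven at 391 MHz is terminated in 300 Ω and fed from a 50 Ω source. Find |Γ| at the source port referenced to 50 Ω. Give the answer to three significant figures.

|Γ| ≈ 0.519

λ = v/f = 0.75·c / 391 MHz = 0.575 m
βl = 2π·l/λ = 2π × 0.189 = 68.2°
tan(βl) = 2.5
Z_in = Z_0·(Z_L + jZ_0·tanβl)/(Z_0 + jZ_L·tanβl) = 21.5 − j27.9 Ω
Γ_s = (Z_in − Z_s)/(Z_in + Z_s) = (-28.5 − j27.9)/(71.5 − j27.9), |Γ_s| = 0.519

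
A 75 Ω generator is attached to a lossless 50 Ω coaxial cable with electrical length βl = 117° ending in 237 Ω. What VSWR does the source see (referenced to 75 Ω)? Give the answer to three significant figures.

VSWR ≈ 6.31

tan(βl) = -1.96
Z_in = Z_0·(Z_L + jZ_0·tanβl)/(Z_0 + jZ_L·tanβl) = 13.1 + j24.1 Ω
Γ_s = (Z_in − Z_s)/(Z_in + Z_s) = (-61.9 + j24.1)/(88.1 + j24.1), |Γ_s| = 0.727
VSWR = (1 + |Γ_s|)/(1 − |Γ_s|)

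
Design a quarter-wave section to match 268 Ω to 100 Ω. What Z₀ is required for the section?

Z_qwt ≈ 164 Ω

Z_qwt = √(Z_0·R_L) = √(100 × 268) = √26800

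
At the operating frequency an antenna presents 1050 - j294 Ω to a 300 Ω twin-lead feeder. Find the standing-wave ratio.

VSWR ≈ 3.8

Γ = (Z_L − Z_0)/(Z_L + Z_0) = (750 − j294)/(1350 − j294)
|Γ| = 806/1380 = 0.583
VSWR = (1 + |Γ|)/(1 − |Γ|) = 1.58/0.417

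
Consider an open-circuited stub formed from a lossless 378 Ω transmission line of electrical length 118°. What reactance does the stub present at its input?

X_in ≈ 201 Ω (inductive)

tan(βl) = -1.88
For an open-circuited stub, Z_in = −jZ_0·cot(βl) = −jZ_0/tan(βl)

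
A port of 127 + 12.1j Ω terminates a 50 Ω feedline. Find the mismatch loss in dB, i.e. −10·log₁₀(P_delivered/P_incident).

mismatch loss ≈ 0.931 dB

Γ = (77 + j12.1)/(177 + j12.1), |Γ| = 0.439
|Γ|² = 0.193, so P_del/P_inc = 1 − |Γ|² = 0.807
ML = −10·log₁₀(1 − |Γ|²)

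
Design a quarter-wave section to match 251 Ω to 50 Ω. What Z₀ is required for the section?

Z_qwt = √(Z_0·R_L) = √(50 × 251) = √12550

Z_qwt ≈ 112 Ω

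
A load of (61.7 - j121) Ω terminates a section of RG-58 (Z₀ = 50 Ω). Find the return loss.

RL ≈ 2.64 dB

Γ = (11.7 − j121)/(111.7 − j121), |Γ| = 0.738
RL = −20·log₁₀|Γ| = −20·log₁₀(0.738)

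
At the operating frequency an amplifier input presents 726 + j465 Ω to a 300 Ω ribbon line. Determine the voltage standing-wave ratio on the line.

Γ = (Z_L − Z_0)/(Z_L + Z_0) = (426 + j465)/(1026 + j465)
|Γ| = 631/1130 = 0.56
VSWR = (1 + |Γ|)/(1 − |Γ|) = 1.56/0.44

VSWR ≈ 3.54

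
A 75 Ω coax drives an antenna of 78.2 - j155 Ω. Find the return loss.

RL ≈ 2.96 dB

Γ = (3.2 − j155)/(153.2 − j155), |Γ| = 0.711
RL = −20·log₁₀|Γ| = −20·log₁₀(0.711)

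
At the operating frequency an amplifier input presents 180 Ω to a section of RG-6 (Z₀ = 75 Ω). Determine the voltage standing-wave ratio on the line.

For a purely resistive load, VSWR = R_L/Z_0 or Z_0/R_L (whichever > 1) = 180/75

VSWR ≈ 2.4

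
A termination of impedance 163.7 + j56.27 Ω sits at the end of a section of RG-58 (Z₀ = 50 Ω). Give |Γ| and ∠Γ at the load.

Γ = (Z_L − Z_0)/(Z_L + Z_0) = (113.7 + j56.27)/(213.7 + j56.27)
|Γ| = 127/221 = 0.574

Γ ≈ 0.574 ∠ 11.6°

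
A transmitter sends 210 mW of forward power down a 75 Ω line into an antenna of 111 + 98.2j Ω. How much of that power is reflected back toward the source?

P_reflected ≈ 51.9 mW

|Γ| = |(36 + j98.2)/(186 + j98.2)| = 0.497
|Γ|² = 0.247
P_refl = |Γ|²·P_inc = 51.9 mW, P_del = (1 − |Γ|²)·P_inc = 158 mW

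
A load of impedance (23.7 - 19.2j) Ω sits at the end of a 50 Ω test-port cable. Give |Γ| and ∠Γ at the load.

Γ ≈ 0.428 ∠ -129°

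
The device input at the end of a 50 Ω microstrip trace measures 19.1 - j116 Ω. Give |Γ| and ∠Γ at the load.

Γ = (Z_L − Z_0)/(Z_L + Z_0) = (-30.9 − j116)/(69.1 − j116)
|Γ| = 120/135 = 0.889

Γ ≈ 0.889 ∠ -45.7°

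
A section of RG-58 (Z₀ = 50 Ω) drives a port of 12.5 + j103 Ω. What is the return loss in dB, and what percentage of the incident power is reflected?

RL ≈ 0.821 dB; 82.8% of incident power reflected

Γ = (-37.5 + j103)/(62.5 + j103), |Γ| = 0.91
RL = −20·log₁₀(0.91) = 0.821 dB
P_refl/P_inc = |Γ|² = 0.828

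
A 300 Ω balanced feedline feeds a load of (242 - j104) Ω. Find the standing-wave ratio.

Γ = (Z_L − Z_0)/(Z_L + Z_0) = (-58 − j104)/(542 − j104)
|Γ| = 119/552 = 0.216
VSWR = (1 + |Γ|)/(1 − |Γ|) = 1.22/0.784

VSWR ≈ 1.55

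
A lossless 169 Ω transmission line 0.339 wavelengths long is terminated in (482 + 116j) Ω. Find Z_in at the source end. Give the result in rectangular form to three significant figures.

βl = 2π × 0.339 = 122°
tan(βl) = tan(122°) = -1.6
Z_in = Z_0·(Z_L + jZ_0·tanβl)/(Z_0 + jZ_L·tanβl)
     = 169·(482 − j154)/(354 − j770)

Z_in ≈ 68.1 + j74.5 Ω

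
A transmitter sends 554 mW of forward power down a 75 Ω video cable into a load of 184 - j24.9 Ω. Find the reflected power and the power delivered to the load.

P_reflected ≈ 102 mW; P_delivered ≈ 452 mW

|Γ| = |(109 − j24.9)/(259 − j24.9)| = 0.43
|Γ|² = 0.185
P_refl = |Γ|²·P_inc = 102 mW, P_del = (1 − |Γ|²)·P_inc = 452 mW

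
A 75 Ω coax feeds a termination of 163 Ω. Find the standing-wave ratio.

VSWR ≈ 2.17

Γ = (163 − 75)/(163 + 75) = 0.37
VSWR = (1 + 0.37)/(1 − 0.37)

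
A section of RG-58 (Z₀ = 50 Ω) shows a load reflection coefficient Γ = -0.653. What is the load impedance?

Z_L ≈ 10.5 Ω

Z_L = Z_0·(1 + Γ)/(1 − Γ) = 50·(0.347)/(1.65)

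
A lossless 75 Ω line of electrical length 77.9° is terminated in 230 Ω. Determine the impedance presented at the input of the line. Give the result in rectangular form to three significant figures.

Z_in ≈ 25.5 − j14.3 Ω

tan(βl) = tan(77.9°) = 4.66
Z_in = Z_0·(Z_L + jZ_0·tanβl)/(Z_0 + jZ_L·tanβl)
     = 75·(230 + j350)/(75 + j1070)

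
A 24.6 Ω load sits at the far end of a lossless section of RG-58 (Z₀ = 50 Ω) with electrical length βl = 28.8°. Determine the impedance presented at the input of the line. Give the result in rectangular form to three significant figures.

tan(βl) = tan(28.8°) = 0.55
Z_in = Z_0·(Z_L + jZ_0·tanβl)/(Z_0 + jZ_L·tanβl)
     = 50·(24.6 + j27.5)/(50 + j13.5)

Z_in ≈ 29.9 + j19.4 Ω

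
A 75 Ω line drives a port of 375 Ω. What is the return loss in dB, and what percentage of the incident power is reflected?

Γ = (375 − 75)/(375 + 75) = 0.667
RL = −20·log₁₀(0.667) = 3.52 dB
P_refl/P_inc = |Γ|² = 0.444

RL ≈ 3.52 dB; 44.4% of incident power reflected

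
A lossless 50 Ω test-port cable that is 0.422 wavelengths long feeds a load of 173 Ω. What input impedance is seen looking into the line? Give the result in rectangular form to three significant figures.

Z_in ≈ 50.4 + j66.4 Ω

βl = 2π × 0.422 = 152°
tan(βl) = tan(152°) = -0.534
Z_in = Z_0·(Z_L + jZ_0·tanβl)/(Z_0 + jZ_L·tanβl)
     = 50·(173 − j26.7)/(50 − j92.3)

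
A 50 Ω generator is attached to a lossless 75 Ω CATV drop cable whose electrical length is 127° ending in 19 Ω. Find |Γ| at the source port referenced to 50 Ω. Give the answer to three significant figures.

|Γ| ≈ 0.653

tan(βl) = -1.33
Z_in = Z_0·(Z_L + jZ_0·tanβl)/(Z_0 + jZ_L·tanβl) = 47.1 − j83.7 Ω
Γ_s = (Z_in − Z_s)/(Z_in + Z_s) = (-2.87 − j83.7)/(97.1 − j83.7), |Γ_s| = 0.653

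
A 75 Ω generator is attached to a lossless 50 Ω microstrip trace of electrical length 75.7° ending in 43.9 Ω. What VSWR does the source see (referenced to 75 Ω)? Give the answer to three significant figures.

tan(βl) = 3.92
Z_in = Z_0·(Z_L + jZ_0·tanβl)/(Z_0 + jZ_L·tanβl) = 55.9 + j3.49 Ω
Γ_s = (Z_in − Z_s)/(Z_in + Z_s) = (-19.1 + j3.49)/(131 + j3.49), |Γ_s| = 0.148
VSWR = (1 + |Γ_s|)/(1 − |Γ_s|)

VSWR ≈ 1.35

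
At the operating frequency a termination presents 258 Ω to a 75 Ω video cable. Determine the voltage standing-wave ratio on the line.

VSWR ≈ 3.44

For a purely resistive load, VSWR = R_L/Z_0 or Z_0/R_L (whichever > 1) = 258/75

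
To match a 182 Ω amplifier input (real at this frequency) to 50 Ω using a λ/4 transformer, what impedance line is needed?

Z_qwt ≈ 95.4 Ω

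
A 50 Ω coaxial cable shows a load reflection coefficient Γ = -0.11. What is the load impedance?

Z_L ≈ 40.1 Ω

Z_L = Z_0·(1 + Γ)/(1 − Γ) = 50·(0.89)/(1.11)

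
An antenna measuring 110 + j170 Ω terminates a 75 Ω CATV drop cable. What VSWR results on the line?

VSWR ≈ 5.47

Γ = (Z_L − Z_0)/(Z_L + Z_0) = (35 + j170)/(185 + j170)
|Γ| = 174/251 = 0.691
VSWR = (1 + |Γ|)/(1 − |Γ|) = 1.69/0.309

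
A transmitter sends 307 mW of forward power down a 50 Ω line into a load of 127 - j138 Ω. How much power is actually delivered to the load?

P_delivered ≈ 155 mW

|Γ| = |(77 − j138)/(177 − j138)| = 0.704
|Γ|² = 0.496
P_refl = |Γ|²·P_inc = 152 mW, P_del = (1 − |Γ|²)·P_inc = 155 mW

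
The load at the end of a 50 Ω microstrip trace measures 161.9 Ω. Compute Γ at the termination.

Γ = 0.528

Γ = (Z_L − Z_0)/(Z_L + Z_0) = (161.9 − 50)/(161.9 + 50) = 111.9/211.9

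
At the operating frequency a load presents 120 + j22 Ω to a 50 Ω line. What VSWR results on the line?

Γ = (Z_L − Z_0)/(Z_L + Z_0) = (70 + j22)/(170 + j22)
|Γ| = 73.4/171 = 0.428
VSWR = (1 + |Γ|)/(1 − |Γ|) = 1.43/0.572

VSWR ≈ 2.5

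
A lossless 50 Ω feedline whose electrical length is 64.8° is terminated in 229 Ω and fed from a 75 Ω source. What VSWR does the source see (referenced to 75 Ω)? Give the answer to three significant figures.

VSWR ≈ 6.2

tan(βl) = 2.13
Z_in = Z_0·(Z_L + jZ_0·tanβl)/(Z_0 + jZ_L·tanβl) = 13.2 − j22.2 Ω
Γ_s = (Z_in − Z_s)/(Z_in + Z_s) = (-61.8 − j22.2)/(88.2 − j22.2), |Γ_s| = 0.722
VSWR = (1 + |Γ_s|)/(1 − |Γ_s|)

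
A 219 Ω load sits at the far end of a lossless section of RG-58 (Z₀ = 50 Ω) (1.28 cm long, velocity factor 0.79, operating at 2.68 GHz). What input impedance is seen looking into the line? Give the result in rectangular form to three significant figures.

λ = v/f = 0.79·c / 2.68 GHz = 0.0884 m
βl = 2π·l/λ = 2π × 0.145 = 52.1°
tan(βl) = tan(52.1°) = 1.28
Z_in = Z_0·(Z_L + jZ_0·tanβl)/(Z_0 + jZ_L·tanβl)
     = 50·(219 + j64.2)/(50 + j281)

Z_in ≈ 17.8 − j35.8 Ω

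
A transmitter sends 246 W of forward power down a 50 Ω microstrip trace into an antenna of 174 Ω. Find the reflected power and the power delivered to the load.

P_reflected ≈ 75.4 W; P_delivered ≈ 171 W

Γ = (174 − 50)/(174 + 50) = 0.554
|Γ|² = 0.306
P_refl = |Γ|²·P_inc = 75.4 W, P_del = (1 − |Γ|²)·P_inc = 171 W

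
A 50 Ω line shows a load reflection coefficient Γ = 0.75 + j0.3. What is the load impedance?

Z_L ≈ 114 + j197 Ω

Z_L = Z_0·(1 + Γ)/(1 − Γ) = 50·(1.75 + j0.3)/(0.25 − j0.3)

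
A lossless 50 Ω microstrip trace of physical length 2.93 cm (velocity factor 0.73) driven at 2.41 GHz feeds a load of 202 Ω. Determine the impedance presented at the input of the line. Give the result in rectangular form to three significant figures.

λ = v/f = 0.73·c / 2.41 GHz = 0.0909 m
βl = 2π·l/λ = 2π × 0.322 = 116°
tan(βl) = tan(116°) = -2.04
Z_in = Z_0·(Z_L + jZ_0·tanβl)/(Z_0 + jZ_L·tanβl)
     = 50·(202 − j102)/(50 − j413)

Z_in ≈ 15.1 + j22.6 Ω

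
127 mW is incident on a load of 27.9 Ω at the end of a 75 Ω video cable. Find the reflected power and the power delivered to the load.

P_reflected ≈ 26.6 mW; P_delivered ≈ 100 mW

Γ = (27.9 − 75)/(27.9 + 75) = -0.458
|Γ|² = 0.21
P_refl = |Γ|²·P_inc = 26.6 mW, P_del = (1 − |Γ|²)·P_inc = 100 mW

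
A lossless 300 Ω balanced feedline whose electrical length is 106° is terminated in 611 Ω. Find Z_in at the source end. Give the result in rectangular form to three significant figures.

tan(βl) = tan(106°) = -3.49
Z_in = Z_0·(Z_L + jZ_0·tanβl)/(Z_0 + jZ_L·tanβl)
     = 300·(611 − j1050)/(300 − j2130)

Z_in ≈ 156 + j64 Ω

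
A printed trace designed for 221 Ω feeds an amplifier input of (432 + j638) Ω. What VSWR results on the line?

VSWR ≈ 6.58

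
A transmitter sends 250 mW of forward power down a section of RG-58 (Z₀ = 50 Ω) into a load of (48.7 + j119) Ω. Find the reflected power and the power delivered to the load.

P_reflected ≈ 148 mW; P_delivered ≈ 102 mW

|Γ| = |(-1.3 + j119)/(98.7 + j119)| = 0.77
|Γ|² = 0.593
P_refl = |Γ|²·P_inc = 148 mW, P_del = (1 − |Γ|²)·P_inc = 102 mW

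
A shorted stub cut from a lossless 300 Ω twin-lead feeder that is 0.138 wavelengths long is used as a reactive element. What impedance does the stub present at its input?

βl = 2π × 0.138 = 49.7°
tan(βl) = 1.18
For a shorted stub, Z_in = jZ_0·tan(βl)

Z_in ≈ +j353 Ω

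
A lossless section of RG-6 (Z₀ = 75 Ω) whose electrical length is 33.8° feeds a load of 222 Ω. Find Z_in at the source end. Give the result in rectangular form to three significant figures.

tan(βl) = tan(33.8°) = 0.669
Z_in = Z_0·(Z_L + jZ_0·tanβl)/(Z_0 + jZ_L·tanβl)
     = 75·(222 + j50.2)/(75 + j149)

Z_in ≈ 65.3 − j79.1 Ω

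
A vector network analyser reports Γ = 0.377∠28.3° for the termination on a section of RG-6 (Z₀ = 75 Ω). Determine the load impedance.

Z_L ≈ 135 + j56.1 Ω

Z_L = Z_0·(1 + Γ)/(1 − Γ) = 75·(1.33 + j0.179)/(0.668 − j0.179)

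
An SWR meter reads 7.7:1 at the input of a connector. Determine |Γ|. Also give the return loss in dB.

|Γ| ≈ 0.77; return loss ≈ 2.27 dB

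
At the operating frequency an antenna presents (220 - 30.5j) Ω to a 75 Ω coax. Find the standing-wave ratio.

Γ = (Z_L − Z_0)/(Z_L + Z_0) = (145 − j30.5)/(295 − j30.5)
|Γ| = 148/297 = 0.5
VSWR = (1 + |Γ|)/(1 − |Γ|) = 1.5/0.5

VSWR ≈ 3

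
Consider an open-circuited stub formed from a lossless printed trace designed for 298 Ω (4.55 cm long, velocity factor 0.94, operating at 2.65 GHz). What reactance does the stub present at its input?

λ = v/f = 0.94·c / 2.65 GHz = 0.106 m
βl = 2π·l/λ = 2π × 0.428 = 154°
tan(βl) = -0.489
For an open-circuited stub, Z_in = −jZ_0·cot(βl) = −jZ_0/tan(βl)

X_in ≈ 609 Ω (inductive)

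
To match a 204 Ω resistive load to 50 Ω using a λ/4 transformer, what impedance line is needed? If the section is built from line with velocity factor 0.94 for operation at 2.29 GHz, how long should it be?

Z_qwt ≈ 101 Ω; length ≈ 3.08 cm

Z_qwt = √(Z_0·R_L) = √(50 × 204) = √10200
λ = 0.94·c/f = 0.123 m, so l = λ/4 = 0.0308 m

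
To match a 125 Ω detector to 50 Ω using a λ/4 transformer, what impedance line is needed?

Z_qwt ≈ 79.1 Ω

Z_qwt = √(Z_0·R_L) = √(50 × 125) = √6250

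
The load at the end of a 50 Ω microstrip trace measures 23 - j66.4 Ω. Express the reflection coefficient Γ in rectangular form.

Γ ≈ 0.25 − j0.682

Γ = (Z_L − Z_0)/(Z_L + Z_0) = (-27 − j66.4)/(73 − j66.4)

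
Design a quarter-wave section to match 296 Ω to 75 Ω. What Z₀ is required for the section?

Z_qwt ≈ 149 Ω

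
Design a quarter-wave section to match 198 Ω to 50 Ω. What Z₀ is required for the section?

Z_qwt ≈ 99.5 Ω

Z_qwt = √(Z_0·R_L) = √(50 × 198) = √9900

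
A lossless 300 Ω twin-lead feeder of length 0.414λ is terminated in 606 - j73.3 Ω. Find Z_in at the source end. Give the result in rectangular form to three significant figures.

βl = 2π × 0.414 = 149°
tan(βl) = tan(149°) = -0.6
Z_in = Z_0·(Z_L + jZ_0·tanβl)/(Z_0 + jZ_L·tanβl)
     = 300·(606 − j253)/(256 − j364)

Z_in ≈ 375 + j236 Ω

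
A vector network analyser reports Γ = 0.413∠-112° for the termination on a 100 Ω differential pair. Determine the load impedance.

Z_L ≈ 56 − j51.7 Ω

Z_L = Z_0·(1 + Γ)/(1 − Γ) = 100·(0.845 − j0.383)/(1.15 + j0.383)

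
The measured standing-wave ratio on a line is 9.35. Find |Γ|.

|Γ| = (S − 1)/(S + 1) = (9.35 − 1)/(9.35 + 1) = 8.35/10.3

|Γ| ≈ 0.807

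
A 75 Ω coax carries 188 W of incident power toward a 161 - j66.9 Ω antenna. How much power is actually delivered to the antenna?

P_delivered ≈ 151 W

|Γ| = |(86 − j66.9)/(236 − j66.9)| = 0.444
|Γ|² = 0.197
P_refl = |Γ|²·P_inc = 37.1 W, P_del = (1 − |Γ|²)·P_inc = 151 W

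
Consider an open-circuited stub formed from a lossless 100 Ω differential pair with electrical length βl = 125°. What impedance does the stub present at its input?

tan(βl) = -1.43
For an open-circuited stub, Z_in = −jZ_0·cot(βl) = −jZ_0/tan(βl)

Z_in ≈ +j70 Ω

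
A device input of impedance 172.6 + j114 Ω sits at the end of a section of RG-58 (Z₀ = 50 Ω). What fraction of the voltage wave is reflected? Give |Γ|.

|Γ| ≈ 0.669

Γ = (Z_L − Z_0)/(Z_L + Z_0) = (122.6 + j114)/(222.6 + j114)
|Γ| = 167/250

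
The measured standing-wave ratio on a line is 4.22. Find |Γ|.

|Γ| ≈ 0.617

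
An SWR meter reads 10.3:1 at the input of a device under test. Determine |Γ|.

|Γ| ≈ 0.823

|Γ| = (S − 1)/(S + 1) = (10.3 − 1)/(10.3 + 1) = 9.3/11.3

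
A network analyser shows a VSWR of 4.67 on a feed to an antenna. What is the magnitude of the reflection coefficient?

|Γ| = (S − 1)/(S + 1) = (4.67 − 1)/(4.67 + 1) = 3.67/5.67

|Γ| ≈ 0.647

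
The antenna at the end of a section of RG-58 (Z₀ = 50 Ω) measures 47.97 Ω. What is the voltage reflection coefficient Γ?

Γ = (Z_L − Z_0)/(Z_L + Z_0) = (47.97 − 50)/(47.97 + 50) = -2.03/97.97

Γ = -0.0207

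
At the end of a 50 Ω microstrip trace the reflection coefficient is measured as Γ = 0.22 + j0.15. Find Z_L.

Z_L = Z_0·(1 + Γ)/(1 − Γ) = 50·(1.22 + j0.15)/(0.78 − j0.15)

Z_L ≈ 73.6 + j23.8 Ω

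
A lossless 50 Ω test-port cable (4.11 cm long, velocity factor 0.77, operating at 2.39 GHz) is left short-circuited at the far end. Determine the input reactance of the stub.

X_in ≈ -25.4 Ω (capacitive)

λ = v/f = 0.77·c / 2.39 GHz = 0.0967 m
βl = 2π·l/λ = 2π × 0.425 = 153°
tan(βl) = -0.508
For a short-circuited stub, Z_in = jZ_0·tan(βl)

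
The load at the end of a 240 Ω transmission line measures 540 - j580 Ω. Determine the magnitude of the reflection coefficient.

|Γ| ≈ 0.672

Γ = (Z_L − Z_0)/(Z_L + Z_0) = (300 − j580)/(780 − j580)
|Γ| = 653/972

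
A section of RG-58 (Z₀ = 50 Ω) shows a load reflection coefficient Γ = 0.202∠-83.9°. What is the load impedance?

Z_L ≈ 48.1 − j20.1 Ω

Z_L = Z_0·(1 + Γ)/(1 − Γ) = 50·(1.02 − j0.201)/(0.979 + j0.201)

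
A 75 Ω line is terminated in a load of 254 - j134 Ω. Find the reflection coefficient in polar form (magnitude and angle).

Γ = (Z_L − Z_0)/(Z_L + Z_0) = (179 − j134)/(329 − j134)
|Γ| = 224/355 = 0.629

Γ ≈ 0.629 ∠ -14.7°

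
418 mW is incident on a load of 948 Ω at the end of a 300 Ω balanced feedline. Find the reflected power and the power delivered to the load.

P_reflected ≈ 113 mW; P_delivered ≈ 305 mW

Γ = (948 − 300)/(948 + 300) = 0.519
|Γ|² = 0.27
P_refl = |Γ|²·P_inc = 113 mW, P_del = (1 − |Γ|²)·P_inc = 305 mW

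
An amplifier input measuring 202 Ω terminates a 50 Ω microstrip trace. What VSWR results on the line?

Γ = (202 − 50)/(202 + 50) = 0.603
VSWR = (1 + 0.603)/(1 − 0.603)

VSWR ≈ 4.04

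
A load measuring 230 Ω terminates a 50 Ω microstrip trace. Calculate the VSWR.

Γ = (230 − 50)/(230 + 50) = 0.643
VSWR = (1 + 0.643)/(1 − 0.643)

VSWR ≈ 4.6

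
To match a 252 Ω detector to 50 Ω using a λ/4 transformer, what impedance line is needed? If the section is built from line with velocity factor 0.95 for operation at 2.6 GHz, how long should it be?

Z_qwt ≈ 112 Ω; length ≈ 2.74 cm

Z_qwt = √(Z_0·R_L) = √(50 × 252) = √12600
λ = 0.95·c/f = 0.11 m, so l = λ/4 = 0.0274 m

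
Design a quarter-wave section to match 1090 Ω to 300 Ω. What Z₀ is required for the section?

Z_qwt = √(Z_0·R_L) = √(300 × 1090) = √327000

Z_qwt ≈ 572 Ω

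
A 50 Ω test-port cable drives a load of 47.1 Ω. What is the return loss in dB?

Γ = (47.1 − 50)/(47.1 + 50) = -0.0299
RL = −20·log₁₀|Γ| = −20·log₁₀(0.0299)

RL ≈ 30.5 dB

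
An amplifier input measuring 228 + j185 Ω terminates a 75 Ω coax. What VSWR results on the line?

Γ = (Z_L − Z_0)/(Z_L + Z_0) = (153 + j185)/(303 + j185)
|Γ| = 240/355 = 0.676
VSWR = (1 + |Γ|)/(1 − |Γ|) = 1.68/0.324

VSWR ≈ 5.18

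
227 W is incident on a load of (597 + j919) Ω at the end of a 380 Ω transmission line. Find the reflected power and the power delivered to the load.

|Γ| = |(217 + j919)/(977 + j919)| = 0.704
|Γ|² = 0.496
P_refl = |Γ|²·P_inc = 113 W, P_del = (1 − |Γ|²)·P_inc = 114 W

P_reflected ≈ 113 W; P_delivered ≈ 114 W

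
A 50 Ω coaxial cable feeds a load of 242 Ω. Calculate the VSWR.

Γ = (242 − 50)/(242 + 50) = 0.658
VSWR = (1 + 0.658)/(1 − 0.658)

VSWR ≈ 4.84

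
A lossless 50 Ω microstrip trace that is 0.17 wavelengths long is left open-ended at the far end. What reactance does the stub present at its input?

βl = 2π × 0.17 = 61.2°
tan(βl) = 1.82
For an open-ended stub, Z_in = −jZ_0·cot(βl) = −jZ_0/tan(βl)

X_in ≈ -27.5 Ω (capacitive)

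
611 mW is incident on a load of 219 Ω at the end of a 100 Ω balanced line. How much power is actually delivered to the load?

Γ = (219 − 100)/(219 + 100) = 0.373
|Γ|² = 0.139
P_refl = |Γ|²·P_inc = 85 mW, P_del = (1 − |Γ|²)·P_inc = 526 mW

P_delivered ≈ 526 mW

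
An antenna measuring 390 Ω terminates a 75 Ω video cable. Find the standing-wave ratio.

Γ = (390 − 75)/(390 + 75) = 0.677
VSWR = (1 + 0.677)/(1 − 0.677)

VSWR ≈ 5.2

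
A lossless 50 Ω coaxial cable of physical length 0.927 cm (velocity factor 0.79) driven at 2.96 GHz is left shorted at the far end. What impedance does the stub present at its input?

λ = v/f = 0.79·c / 2.96 GHz = 0.0801 m
βl = 2π·l/λ = 2π × 0.116 = 41.7°
tan(βl) = 0.89
For a shorted stub, Z_in = jZ_0·tan(βl)

Z_in ≈ +j44.5 Ω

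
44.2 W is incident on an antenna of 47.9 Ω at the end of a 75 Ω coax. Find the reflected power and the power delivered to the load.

P_reflected ≈ 2.15 W; P_delivered ≈ 42.1 W

Γ = (47.9 − 75)/(47.9 + 75) = -0.221
|Γ|² = 0.0486
P_refl = |Γ|²·P_inc = 2.15 W, P_del = (1 − |Γ|²)·P_inc = 42.1 W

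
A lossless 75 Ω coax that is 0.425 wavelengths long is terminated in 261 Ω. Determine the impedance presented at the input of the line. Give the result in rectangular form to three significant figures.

βl = 2π × 0.425 = 153°
tan(βl) = tan(153°) = -0.51
Z_in = Z_0·(Z_L + jZ_0·tanβl)/(Z_0 + jZ_L·tanβl)
     = 75·(261 − j38.2)/(75 − j133)

Z_in ≈ 79.3 + j102 Ω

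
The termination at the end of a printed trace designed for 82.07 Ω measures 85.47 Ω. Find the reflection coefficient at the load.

Γ = 0.0203

Γ = (Z_L − Z_0)/(Z_L + Z_0) = (85.47 − 82.07)/(85.47 + 82.07) = 3.4/167.5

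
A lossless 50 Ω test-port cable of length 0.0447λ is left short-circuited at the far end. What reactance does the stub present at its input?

βl = 2π × 0.0447 = 16.1°
tan(βl) = 0.288
For a short-circuited stub, Z_in = jZ_0·tan(βl)

X_in ≈ 14.4 Ω (inductive)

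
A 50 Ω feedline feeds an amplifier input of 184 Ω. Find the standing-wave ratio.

Γ = (184 − 50)/(184 + 50) = 0.573
VSWR = (1 + 0.573)/(1 − 0.573)

VSWR ≈ 3.68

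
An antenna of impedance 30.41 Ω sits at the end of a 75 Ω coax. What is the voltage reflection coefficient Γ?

Γ = -0.423

Γ = (Z_L − Z_0)/(Z_L + Z_0) = (30.41 − 75)/(30.41 + 75) = -44.59/105.4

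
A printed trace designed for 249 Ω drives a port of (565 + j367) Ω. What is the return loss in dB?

Γ = (316 + j367)/(814 + j367), |Γ| = 0.542
RL = −20·log₁₀|Γ| = −20·log₁₀(0.542)

RL ≈ 5.31 dB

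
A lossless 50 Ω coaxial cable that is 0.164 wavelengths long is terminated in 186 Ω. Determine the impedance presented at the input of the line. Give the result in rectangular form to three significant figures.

βl = 2π × 0.164 = 59°
tan(βl) = tan(59°) = 1.67
Z_in = Z_0·(Z_L + jZ_0·tanβl)/(Z_0 + jZ_L·tanβl)
     = 50·(186 + j83.3)/(50 + j310)

Z_in ≈ 17.8 − j27.1 Ω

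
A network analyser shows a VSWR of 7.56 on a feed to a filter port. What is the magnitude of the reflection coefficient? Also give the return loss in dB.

|Γ| = (S − 1)/(S + 1) = (7.56 − 1)/(7.56 + 1) = 6.56/8.56
RL = −20·log₁₀|Γ| = −20·log₁₀(0.766)

|Γ| ≈ 0.766; return loss ≈ 2.31 dB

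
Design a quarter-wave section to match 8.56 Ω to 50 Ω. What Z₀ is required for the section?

Z_qwt ≈ 20.7 Ω

Z_qwt = √(Z_0·R_L) = √(50 × 8.56) = √428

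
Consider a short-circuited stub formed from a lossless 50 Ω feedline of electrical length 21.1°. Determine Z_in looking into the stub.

tan(βl) = 0.386
For a short-circuited stub, Z_in = jZ_0·tan(βl)

Z_in ≈ +j19.3 Ω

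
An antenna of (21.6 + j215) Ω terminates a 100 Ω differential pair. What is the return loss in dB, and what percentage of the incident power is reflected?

Γ = (-78.4 + j215)/(121.6 + j215), |Γ| = 0.926
RL = −20·log₁₀(0.926) = 0.663 dB
P_refl/P_inc = |Γ|² = 0.858

RL ≈ 0.663 dB; 85.8% of incident power reflected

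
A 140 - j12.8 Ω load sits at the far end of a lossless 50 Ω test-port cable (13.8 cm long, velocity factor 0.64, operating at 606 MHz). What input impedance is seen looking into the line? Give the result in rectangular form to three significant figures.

λ = v/f = 0.64·c / 606 MHz = 0.317 m
βl = 2π·l/λ = 2π × 0.436 = 157°
tan(βl) = tan(157°) = -0.429
Z_in = Z_0·(Z_L + jZ_0·tanβl)/(Z_0 + jZ_L·tanβl)
     = 50·(140 − j34.2)/(44.5 − j60)

Z_in ≈ 74.2 + j61.6 Ω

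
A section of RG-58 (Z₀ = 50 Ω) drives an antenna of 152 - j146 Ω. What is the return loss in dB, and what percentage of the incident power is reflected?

Γ = (102 − j146)/(202 − j146), |Γ| = 0.715
RL = −20·log₁₀(0.715) = 2.92 dB
P_refl/P_inc = |Γ|² = 0.511

RL ≈ 2.92 dB; 51.1% of incident power reflected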